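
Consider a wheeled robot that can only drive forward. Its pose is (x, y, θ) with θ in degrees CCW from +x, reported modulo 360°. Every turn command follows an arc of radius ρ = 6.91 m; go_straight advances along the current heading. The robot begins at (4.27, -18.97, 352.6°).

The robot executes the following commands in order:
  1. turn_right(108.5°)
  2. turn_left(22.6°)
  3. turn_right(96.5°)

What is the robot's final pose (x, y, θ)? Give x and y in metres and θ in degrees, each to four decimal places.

(0.8387, -37.8727, 170.2000°)

set_pose: (x, y, θ) = (4.2700, -18.9700, 352.6000°), ρ = 6.91
turn_right(108.5°): centre at ρ to the right, rotate −108.5° → (9.5960, -28.8407, 244.1000°)
turn_left(22.6°): centre at ρ to the left, rotate +22.6° → (8.9134, -31.4613, 266.7000°)
turn_right(96.5°): centre at ρ to the right, rotate −96.5° → (0.8387, -37.8727, 170.2000°)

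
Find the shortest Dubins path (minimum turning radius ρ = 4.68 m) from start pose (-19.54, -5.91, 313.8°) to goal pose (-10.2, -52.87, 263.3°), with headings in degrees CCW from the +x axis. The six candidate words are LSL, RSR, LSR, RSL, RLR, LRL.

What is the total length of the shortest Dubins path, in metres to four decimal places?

Let ψ = atan2(Δy, Δx) = atan2(-46.96, 9.34) = -78.7511° be the start→goal bearing.
Normalize: d = |goal − start| / ρ = 47.879820/4.68 = 10.230731, α = (θ_start − ψ) mod 360° = 32.5511° = 0.568124 rad, β = (θ_goal − ψ) mod 360° = 342.0511° = 5.969918 rad.
Common terms: sin α = 0.538051, cos α = 0.842912, sin β = -0.308169, cos β = 0.951332, cos(α−β) = 0.636078, d² = 104.667854. Work in radians in the unit-radius frame; every candidate has L = ρ·(t + p + q).
LSL: p² = 2 + d² − 2cos(α−β) + 2d(sin α − sin β) = 122.710601; p = √p² = 11.077482; φ = atan2(cos β − cos α, d + sin α − sin β) = 0.009788 rad; t = (φ − α) mod 2π = 5.724849 rad, q = (β − φ) mod 2π = 5.960130 rad → L = 4.68·(5.724849 + 11.077482 + 5.960130) = 4.68·22.762461 = 106.528318 m
RSR: p² = 2 + d² − 2cos(α−β) + 2d(sin β − sin α) = 88.080794; p = √p² = 9.385137; φ = atan2(cos α − cos β, d − sin α + sin β) = -0.011553 rad; t = (α − φ) mod 2π = 0.579676 rad, q = (φ − β) mod 2π = 0.301715 rad → L = 4.68·(0.579676 + 9.385137 + 0.301715) = 4.68·10.266528 = 48.047352 m
LSR: p² = d² − 2 + 2cos(α−β) + 2d(sin α + sin β) = 108.643741; p = √p² = 10.423231; φ = atan2(−cos α − cos β, d + sin α + sin β) − atan2(−2, p) = 0.019704 rad; t = (φ − α) mod 2π = 5.734766 rad, q = (φ − β) mod 2π = 0.332972 rad → L = 4.68·(5.734766 + 10.423231 + 0.332972) = 4.68·16.490969 = 77.177733 m
RSL: p² = d² − 2 + 2cos(α−β) − 2d(sin α + sin β) = 99.236279; p = √p² = 9.961741; φ = atan2(cos α + cos β, d − sin α − sin β) − atan2(2, p) = -0.020613 rad; t = (α − φ) mod 2π = 0.588737 rad, q = (β − φ) mod 2π = 5.990531 rad → L = 4.68·(0.588737 + 9.961741 + 5.990531) = 4.68·16.541009 = 77.411922 m
RLR: c = (6 − d² + 2cos(α−β) + 2d(sin α − sin β))/8 = -10.010099, |c| > 1 → infeasible
LRL: c = (6 − d² + 2cos(α−β) − 2d(sin α − sin β))/8 = -14.338825, |c| > 1 → infeasible
Shortest: RSR with L = 48.047352 m ≈ 48.0474 m

48.0474 m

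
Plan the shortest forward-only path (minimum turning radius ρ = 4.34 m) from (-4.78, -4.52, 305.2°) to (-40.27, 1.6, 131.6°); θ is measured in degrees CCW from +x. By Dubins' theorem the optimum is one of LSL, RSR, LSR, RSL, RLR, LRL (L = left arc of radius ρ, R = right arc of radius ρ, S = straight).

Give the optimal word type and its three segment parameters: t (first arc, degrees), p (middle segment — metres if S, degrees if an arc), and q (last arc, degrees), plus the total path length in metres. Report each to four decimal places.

RSR: t = 147.0425°, p = 30.9177 m, q = 26.5575°, L = 44.0675 m

Let ψ = atan2(Δy, Δx) = atan2(6.12, -35.49) = 170.2160° be the start→goal bearing.
Normalize: d = |goal − start| / ρ = 36.013810/4.34 = 8.298113, α = (θ_start − ψ) mod 360° = 134.9840° = 2.355916 rad, β = (θ_goal − ψ) mod 360° = 321.3840° = 5.609209 rad.
Common terms: sin α = 0.707304, cos α = -0.706910, sin β = -0.624097, cos β = 0.781347, cos(α−β) = -0.993768, d² = 68.858677. Work in radians in the unit-radius frame; every candidate has L = ρ·(t + p + q).
LSL: p² = 2 + d² − 2cos(α−β) + 2d(sin α − sin β) = 94.942449; p = √p² = 9.743842; φ = atan2(cos β − cos α, d + sin α − sin β) = 0.153338 rad; t = (φ − α) mod 2π = 4.080608 rad, q = (β − φ) mod 2π = 5.455871 rad → L = 4.34·(4.080608 + 9.743842 + 5.455871) = 4.34·19.280321 = 83.676592 m
RSR: p² = 2 + d² − 2cos(α−β) + 2d(sin β − sin α) = 50.749977; p = √p² = 7.123902; φ = atan2(cos α − cos β, d − sin α + sin β) = -0.210461 rad; t = (α − φ) mod 2π = 2.566376 rad, q = (φ − β) mod 2π = 0.463515 rad → L = 4.34·(2.566376 + 7.123902 + 0.463515) = 4.34·10.153793 = 44.067463 m
LSR: p² = d² − 2 + 2cos(α−β) + 2d(sin α + sin β) = 66.252054; p = √p² = 8.139536; φ = atan2(−cos α − cos β, d + sin α + sin β) − atan2(−2, p) = 0.232060 rad; t = (φ − α) mod 2π = 4.159329 rad, q = (φ − β) mod 2π = 0.906036 rad → L = 4.34·(4.159329 + 8.139536 + 0.906036) = 4.34·13.204902 = 57.309273 m
RSL: p² = d² − 2 + 2cos(α−β) − 2d(sin α + sin β) = 63.490229; p = √p² = 7.968076; φ = atan2(cos α + cos β, d − sin α − sin β) − atan2(2, p) = -0.236860 rad; t = (α − φ) mod 2π = 2.592776 rad, q = (β − φ) mod 2π = 5.846070 rad → L = 4.34·(2.592776 + 7.968076 + 5.846070) = 4.34·16.406921 = 71.206038 m
RLR: c = (6 − d² + 2cos(α−β) + 2d(sin α − sin β))/8 = -5.343747, |c| > 1 → infeasible
LRL: c = (6 − d² + 2cos(α−β) − 2d(sin α − sin β))/8 = -10.867806, |c| > 1 → infeasible
Shortest: RSR with L = 44.067463 m ≈ 44.0675 m
Convert RSR to answer units (arcs ×180/π): t = 2.566376·180/π = 147.0425°, p = ρ·p = 4.34·7.123902 = 30.9177 m, q = 0.463515·180/π = 26.5575°, L = 44.0675 m.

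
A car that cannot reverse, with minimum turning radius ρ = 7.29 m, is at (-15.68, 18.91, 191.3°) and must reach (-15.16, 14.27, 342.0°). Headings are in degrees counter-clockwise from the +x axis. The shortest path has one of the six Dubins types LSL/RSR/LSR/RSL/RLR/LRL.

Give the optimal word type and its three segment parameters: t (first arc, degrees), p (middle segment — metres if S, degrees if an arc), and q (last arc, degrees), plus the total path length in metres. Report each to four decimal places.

Let ψ = atan2(Δy, Δx) = atan2(-4.64, 0.52) = -83.6056° be the start→goal bearing.
Normalize: d = |goal − start| / ρ = 4.669047/7.29 = 0.640473, α = (θ_start − ψ) mod 360° = 274.9056° = 4.798008 rad, β = (θ_goal − ψ) mod 360° = 65.6056° = 1.145034 rad.
Common terms: sin α = -0.996337, cos α = 0.085514, sin β = 0.910724, cos β = 0.413015, cos(α−β) = -0.872069, d² = 0.410205. Work in radians in the unit-radius frame; every candidate has L = ρ·(t + p + q).
LSL: p² = 2 + d² − 2cos(α−β) + 2d(sin α − sin β) = 1.711502; p = √p² = 1.308244; φ = atan2(cos β − cos α, d + sin α − sin β) = 2.888565 rad; t = (φ − α) mod 2π = 4.373742 rad, q = (β − φ) mod 2π = 4.539654 rad → L = 7.29·(4.373742 + 1.308244 + 4.539654) = 7.29·10.221641 = 74.515759 m
RSR: p² = 2 + d² − 2cos(α−β) + 2d(sin β − sin α) = 6.597186; p = √p² = 2.568499; φ = atan2(cos α − cos β, d − sin α + sin β) = -0.127855 rad; t = (α − φ) mod 2π = 4.925863 rad, q = (φ − β) mod 2π = 5.010297 rad → L = 7.29·(4.925863 + 2.568499 + 5.010297) = 7.29·12.504658 = 91.158958 m
LSR: p² = d² − 2 + 2cos(α−β) + 2d(sin α + sin β) = -3.443599 < 0 → infeasible
RSL: p² = d² − 2 + 2cos(α−β) − 2d(sin α + sin β) = -3.224268 < 0 → infeasible
RLR: c = (6 − d² + 2cos(α−β) + 2d(sin α − sin β))/8 = 0.175352; p = 2π − arccos c = 4.888652 rad; φ = atan2(cos α − cos β, d − sin α + sin β) = -0.127855 rad; t = (α − φ + p/2) mod 2π = 1.087003 rad, q = (α − β − t + p) mod 2π = 1.171437 rad → L = 7.29·(1.087003 + 4.888652 + 1.171437) = 7.29·7.147093 = 52.102308 m
LRL: c = (6 − d² + 2cos(α−β) − 2d(sin α − sin β))/8 = 0.786062; p = 2π − arccos c = 5.616802 rad; φ = atan2(cos β − cos α, d + sin α − sin β) = 2.888565 rad; t = (φ − α + p/2) mod 2π = 0.898958 rad, q = (β − α − t + p) mod 2π = 1.064870 rad → L = 7.29·(0.898958 + 5.616802 + 1.064870) = 7.29·7.580629 = 55.262786 m
Shortest: RLR with L = 52.102308 m ≈ 52.1023 m
Convert RLR to answer units (arcs ×180/π): t = 1.087003·180/π = 62.2807°, p = 4.888652·180/π = 280.0991°, q = 1.171437·180/π = 67.1184°, L = 52.1023 m.

RLR: t = 62.2807°, p = 280.0991°, q = 67.1184°, L = 52.1023 m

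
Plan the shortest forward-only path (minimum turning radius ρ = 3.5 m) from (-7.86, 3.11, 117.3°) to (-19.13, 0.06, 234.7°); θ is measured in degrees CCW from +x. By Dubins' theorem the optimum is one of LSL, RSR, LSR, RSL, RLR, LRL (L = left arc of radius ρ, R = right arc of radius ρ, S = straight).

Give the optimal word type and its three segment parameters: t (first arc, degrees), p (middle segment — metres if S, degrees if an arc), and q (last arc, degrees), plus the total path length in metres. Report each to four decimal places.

LSL: t = 95.8758°, p = 6.3362 m, q = 21.5242°, L = 13.5077 m

Let ψ = atan2(Δy, Δx) = atan2(-3.05, -11.27) = -164.8568° be the start→goal bearing.
Normalize: d = |goal − start| / ρ = 11.675419/3.5 = 3.335834, α = (θ_start − ψ) mod 360° = 282.1568° = 4.924565 rad, β = (θ_goal − ψ) mod 360° = 39.5568° = 0.690396 rad.
Common terms: sin α = -0.977575, cos α = 0.210588, sin β = 0.636843, cos β = 0.770994, cos(α−β) = -0.460200, d² = 11.127788. Work in radians in the unit-radius frame; every candidate has L = ρ·(t + p + q).
LSL: p² = 2 + d² − 2cos(α−β) + 2d(sin α − sin β) = 3.277329; p = √p² = 1.810339; φ = atan2(cos β − cos α, d + sin α − sin β) = 0.314729 rad; t = (φ − α) mod 2π = 1.673349 rad, q = (β − φ) mod 2π = 0.375667 rad → L = 3.5·(1.673349 + 1.810339 + 0.375667) = 3.5·3.859356 = 13.507746 m
RSR: p² = 2 + d² − 2cos(α−β) + 2d(sin β − sin α) = 24.819046; p = √p² = 4.981872; φ = atan2(cos α − cos β, d − sin α + sin β) = -0.112728 rad; t = (α − φ) mod 2π = 5.037293 rad, q = (φ − β) mod 2π = 5.480061 rad → L = 3.5·(5.037293 + 4.981872 + 5.480061) = 3.5·15.499226 = 54.247290 m
LSR: p² = d² − 2 + 2cos(α−β) + 2d(sin α + sin β) = 5.934135; p = √p² = 2.436008; φ = atan2(−cos α − cos β, d + sin α + sin β) − atan2(−2, p) = 0.370726 rad; t = (φ − α) mod 2π = 1.729347 rad, q = (φ − β) mod 2π = 5.963515 rad → L = 3.5·(1.729347 + 2.436008 + 5.963515) = 3.5·10.128870 = 35.451046 m
RSL: p² = d² − 2 + 2cos(α−β) − 2d(sin α + sin β) = 10.480641; p = √p² = 3.237382; φ = atan2(cos α + cos β, d − sin α − sin β) − atan2(2, p) = -0.292495 rad; t = (α − φ) mod 2π = 5.217060 rad, q = (β − φ) mod 2π = 0.982891 rad → L = 3.5·(5.217060 + 3.237382 + 0.982891) = 3.5·9.437333 = 33.030665 m
RLR: c = (6 − d² + 2cos(α−β) + 2d(sin α − sin β))/8 = -2.102381, |c| > 1 → infeasible
LRL: c = (6 − d² + 2cos(α−β) − 2d(sin α − sin β))/8 = 0.590334; p = 2π − arccos c = 5.343861 rad; φ = atan2(cos β − cos α, d + sin α − sin β) = 0.314729 rad; t = (φ − α + p/2) mod 2π = 4.345280 rad, q = (β − α − t + p) mod 2π = 3.047598 rad → L = 3.5·(4.345280 + 5.343861 + 3.047598) = 3.5·12.736739 = 44.578588 m
Shortest: LSL with L = 13.507746 m ≈ 13.5077 m
Convert LSL to answer units (arcs ×180/π): t = 1.673349·180/π = 95.8758°, p = ρ·p = 3.5·1.810339 = 6.3362 m, q = 0.375667·180/π = 21.5242°, L = 13.5077 m.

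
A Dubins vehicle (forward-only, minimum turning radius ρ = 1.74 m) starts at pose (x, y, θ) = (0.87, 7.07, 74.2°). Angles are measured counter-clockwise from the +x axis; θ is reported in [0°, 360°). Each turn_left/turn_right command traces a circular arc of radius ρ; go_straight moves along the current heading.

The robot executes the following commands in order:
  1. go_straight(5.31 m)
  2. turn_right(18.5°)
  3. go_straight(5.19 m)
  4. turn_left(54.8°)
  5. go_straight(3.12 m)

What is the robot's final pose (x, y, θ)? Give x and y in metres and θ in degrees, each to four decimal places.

(4.5771, 21.4859, 110.5000°)

set_pose: (x, y, θ) = (0.8700, 7.0700, 74.2000°), ρ = 1.74
go_straight(5.31): x += 5.31·cos θ, y += 5.31·sin θ → (2.3158, 12.1794, 74.2000°)
turn_right(18.5°): centre at ρ to the right, rotate −18.5° → (2.5527, 12.6861, 55.7000°)
go_straight(5.19): x += 5.19·cos θ, y += 5.19·sin θ → (5.4774, 16.9736, 55.7000°)
turn_left(54.8°): centre at ρ to the left, rotate +54.8° → (5.6698, 18.5635, 110.5000°)
go_straight(3.12): x += 3.12·cos θ, y += 3.12·sin θ → (4.5771, 21.4859, 110.5000°)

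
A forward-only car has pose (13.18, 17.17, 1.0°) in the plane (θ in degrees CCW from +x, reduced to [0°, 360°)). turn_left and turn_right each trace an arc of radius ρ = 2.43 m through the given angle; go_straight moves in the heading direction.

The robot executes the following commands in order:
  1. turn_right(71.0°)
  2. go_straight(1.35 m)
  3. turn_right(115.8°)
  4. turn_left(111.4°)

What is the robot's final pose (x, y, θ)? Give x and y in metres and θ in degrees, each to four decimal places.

(10.8525, 7.9832, 285.6000°)

set_pose: (x, y, θ) = (13.1800, 17.1700, 1.0000°), ρ = 2.43
turn_right(71.0°): centre at ρ to the right, rotate −71.0° → (15.5059, 15.5715, -70.0000° ≡ 290.0000°)
go_straight(1.35): x += 1.35·cos θ, y += 1.35·sin θ → (15.9676, 14.3029, 290.0000°)
turn_right(115.8°): centre at ρ to the right, rotate −115.8° → (13.4386, 11.0542, 174.2000°)
turn_left(111.4°): centre at ρ to the left, rotate +111.4° → (10.8525, 7.9832, 285.6000°)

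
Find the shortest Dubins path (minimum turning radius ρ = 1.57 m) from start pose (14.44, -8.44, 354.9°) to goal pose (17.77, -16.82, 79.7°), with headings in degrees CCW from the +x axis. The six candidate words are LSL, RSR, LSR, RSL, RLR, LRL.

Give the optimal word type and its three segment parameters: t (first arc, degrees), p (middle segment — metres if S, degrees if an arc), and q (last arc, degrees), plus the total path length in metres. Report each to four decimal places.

RSL: t = 95.9329°, p = 6.0463 m, q = 180.7329°, L = 13.6274 m

Let ψ = atan2(Δy, Δx) = atan2(-8.38, 3.33) = -68.3284° be the start→goal bearing.
Normalize: d = |goal − start| / ρ = 9.017389/1.57 = 5.743560, α = (θ_start − ψ) mod 360° = 63.2284° = 1.103543 rad, β = (θ_goal − ψ) mod 360° = 148.0284° = 2.583583 rad.
Common terms: sin α = 0.892809, cos α = 0.450435, sin β = 0.529499, cos β = -0.848310, cos(α−β) = 0.090633, d² = 32.988478. Work in radians in the unit-radius frame; every candidate has L = ρ·(t + p + q).
LSL: p² = 2 + d² − 2cos(α−β) + 2d(sin α − sin β) = 38.980597; p = √p² = 6.243444; φ = atan2(cos β − cos α, d + sin α − sin β) = -0.209548 rad; t = (φ − α) mod 2π = 4.970094 rad, q = (β − φ) mod 2π = 2.793130 rad → L = 1.57·(4.970094 + 6.243444 + 2.793130) = 1.57·14.006669 = 21.990470 m
RSR: p² = 2 + d² − 2cos(α−β) + 2d(sin β − sin α) = 30.633829; p = √p² = 5.534784; φ = atan2(cos α − cos β, d − sin α + sin β) = 0.236860 rad; t = (α − φ) mod 2π = 0.866683 rad, q = (φ − β) mod 2π = 3.936463 rad → L = 1.57·(0.866683 + 5.534784 + 3.936463) = 1.57·10.337930 = 16.230550 m
LSR: p² = d² − 2 + 2cos(α−β) + 2d(sin α + sin β) = 47.507967; p = √p² = 6.892602; φ = atan2(−cos α − cos β, d + sin α + sin β) − atan2(−2, p) = 0.337877 rad; t = (φ − α) mod 2π = 5.517519 rad, q = (φ − β) mod 2π = 4.037480 rad → L = 1.57·(5.517519 + 6.892602 + 4.037480) = 1.57·16.447602 = 25.822735 m
RSL: p² = d² − 2 + 2cos(α−β) − 2d(sin α + sin β) = 14.831519; p = √p² = 3.851171; φ = atan2(cos α + cos β, d − sin α − sin β) − atan2(2, p) = -0.570801 rad; t = (α − φ) mod 2π = 1.674344 rad, q = (β − φ) mod 2π = 3.154384 rad → L = 1.57·(1.674344 + 3.851171 + 3.154384) = 1.57·8.679899 = 13.627442 m
RLR: c = (6 − d² + 2cos(α−β) + 2d(sin α − sin β))/8 = -2.829229, |c| > 1 → infeasible
LRL: c = (6 − d² + 2cos(α−β) − 2d(sin α − sin β))/8 = -3.872575, |c| > 1 → infeasible
Shortest: RSL with L = 13.627442 m ≈ 13.6274 m
Convert RSL to answer units (arcs ×180/π): t = 1.674344·180/π = 95.9329°, p = ρ·p = 1.57·3.851171 = 6.0463 m, q = 3.154384·180/π = 180.7329°, L = 13.6274 m.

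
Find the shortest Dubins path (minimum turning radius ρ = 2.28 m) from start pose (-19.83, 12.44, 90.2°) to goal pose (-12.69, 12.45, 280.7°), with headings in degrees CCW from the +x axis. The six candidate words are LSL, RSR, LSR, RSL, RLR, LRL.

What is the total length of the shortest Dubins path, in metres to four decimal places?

9.3983 m

Let ψ = atan2(Δy, Δx) = atan2(0.01, 7.14) = 0.0802° be the start→goal bearing.
Normalize: d = |goal − start| / ρ = 7.140007/2.28 = 3.131582, α = (θ_start − ψ) mod 360° = 90.1198° = 1.572886 rad, β = (θ_goal − ψ) mod 360° = 280.6198° = 4.897739 rad.
Common terms: sin α = 0.999998, cos α = -0.002090, sin β = -0.982872, cos β = 0.184290, cos(α−β) = -0.983255, d² = 9.806806. Work in radians in the unit-radius frame; every candidate has L = ρ·(t + p + q).
LSL: p² = 2 + d² − 2cos(α−β) + 2d(sin α − sin β) = 26.192354; p = √p² = 5.117847; φ = atan2(cos β − cos α, d + sin α − sin β) = 0.036426 rad; t = (φ − α) mod 2π = 4.746725 rad, q = (β − φ) mod 2π = 4.861313 rad → L = 2.28·(4.746725 + 5.117847 + 4.861313) = 2.28·14.725884 = 33.575016 m
RSR: p² = 2 + d² − 2cos(α−β) + 2d(sin β − sin α) = 1.354278; p = √p² = 1.163734; φ = atan2(cos α − cos β, d − sin α + sin β) = -0.160850 rad; t = (α − φ) mod 2π = 1.733736 rad, q = (φ − β) mod 2π = 1.224597 rad → L = 2.28·(1.733736 + 1.163734 + 1.224597) = 2.28·4.122067 = 9.398314 m
LSR: p² = d² − 2 + 2cos(α−β) + 2d(sin α + sin β) = 5.947559; p = √p² = 2.438762; φ = atan2(−cos α − cos β, d + sin α + sin β) − atan2(−2, p) = 0.629070 rad; t = (φ − α) mod 2π = 5.339369 rad, q = (φ − β) mod 2π = 2.014517 rad → L = 2.28·(5.339369 + 2.438762 + 2.014517) = 2.28·9.792647 = 22.327235 m
RSL: p² = d² − 2 + 2cos(α−β) − 2d(sin α + sin β) = 5.733034; p = √p² = 2.394375; φ = atan2(cos α + cos β, d − sin α − sin β) − atan2(2, p) = -0.637458 rad; t = (α − φ) mod 2π = 2.210344 rad, q = (β − φ) mod 2π = 5.535196 rad → L = 2.28·(2.210344 + 2.394375 + 5.535196) = 2.28·10.139916 = 23.119008 m
RLR: c = (6 − d² + 2cos(α−β) + 2d(sin α − sin β))/8 = 0.830715; p = 2π − arccos c = 5.692780 rad; φ = atan2(cos α − cos β, d − sin α + sin β) = -0.160850 rad; t = (α − φ + p/2) mod 2π = 4.580126 rad, q = (α − β − t + p) mod 2π = 4.070987 rad → L = 2.28·(4.580126 + 5.692780 + 4.070987) = 2.28·14.343894 = 32.704078 m
LRL: c = (6 − d² + 2cos(α−β) − 2d(sin α − sin β))/8 = -2.274044, |c| > 1 → infeasible
Shortest: RSR with L = 9.398314 m ≈ 9.3983 m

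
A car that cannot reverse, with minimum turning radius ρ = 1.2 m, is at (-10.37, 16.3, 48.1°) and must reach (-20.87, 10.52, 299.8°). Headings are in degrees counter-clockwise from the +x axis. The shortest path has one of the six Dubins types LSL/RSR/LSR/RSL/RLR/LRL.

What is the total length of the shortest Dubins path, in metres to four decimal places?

Let ψ = atan2(Δy, Δx) = atan2(-5.78, -10.50) = -151.1683° be the start→goal bearing.
Normalize: d = |goal − start| / ρ = 11.985758/1.2 = 9.988132, α = (θ_start − ψ) mod 360° = 199.2683° = 3.477887 rad, β = (θ_goal − ψ) mod 360° = 90.9683° = 1.587696 rad.
Common terms: sin α = -0.329992, cos α = -0.943984, sin β = 0.999857, cos β = -0.016899, cos(α−β) = -0.313992, d² = 99.762778. Work in radians in the unit-radius frame; every candidate has L = ρ·(t + p + q).
LSL: p² = 2 + d² − 2cos(α−β) + 2d(sin α − sin β) = 75.825353; p = √p² = 8.707775; φ = atan2(cos β − cos α, d + sin α − sin β) = 0.106669 rad; t = (φ − α) mod 2π = 2.911967 rad, q = (β − φ) mod 2π = 1.481027 rad → L = 1.2·(2.911967 + 8.707775 + 1.481027) = 1.2·13.100769 = 15.720923 m
RSR: p² = 2 + d² − 2cos(α−β) + 2d(sin β − sin α) = 128.956172; p = √p² = 11.355887; φ = atan2(cos α − cos β, d − sin α + sin β) = -0.081730 rad; t = (α − φ) mod 2π = 3.559617 rad, q = (φ − β) mod 2π = 4.613759 rad → L = 1.2·(3.559617 + 11.355887 + 4.613759) = 1.2·19.529264 = 23.435117 m
LSR: p² = d² − 2 + 2cos(α−β) + 2d(sin α + sin β) = 110.516206; p = √p² = 10.512669; φ = atan2(−cos α − cos β, d + sin α + sin β) − atan2(−2, p) = 0.277913 rad; t = (φ − α) mod 2π = 3.083211 rad, q = (φ − β) mod 2π = 4.973403 rad → L = 1.2·(3.083211 + 10.512669 + 4.973403) = 1.2·18.569282 = 22.283139 m
RSL: p² = d² − 2 + 2cos(α−β) − 2d(sin α + sin β) = 83.753380; p = √p² = 9.151687; φ = atan2(cos α + cos β, d − sin α − sin β) − atan2(2, p) = -0.317911 rad; t = (α − φ) mod 2π = 3.795799 rad, q = (β − φ) mod 2π = 1.905607 rad → L = 1.2·(3.795799 + 9.151687 + 1.905607) = 1.2·14.853093 = 17.823711 m
RLR: c = (6 − d² + 2cos(α−β) + 2d(sin α − sin β))/8 = -15.119522, |c| > 1 → infeasible
LRL: c = (6 − d² + 2cos(α−β) − 2d(sin α − sin β))/8 = -8.478169, |c| > 1 → infeasible
Shortest: LSL with L = 15.720923 m ≈ 15.7209 m

15.7209 m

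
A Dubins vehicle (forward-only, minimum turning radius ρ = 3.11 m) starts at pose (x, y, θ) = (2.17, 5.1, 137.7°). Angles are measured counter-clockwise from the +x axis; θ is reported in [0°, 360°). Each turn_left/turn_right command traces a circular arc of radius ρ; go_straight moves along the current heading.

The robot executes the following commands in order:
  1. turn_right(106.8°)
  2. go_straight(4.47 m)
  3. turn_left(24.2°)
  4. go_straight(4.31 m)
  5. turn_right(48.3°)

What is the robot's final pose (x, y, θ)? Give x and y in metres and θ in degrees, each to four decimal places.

set_pose: (x, y, θ) = (2.1700, 5.1000, 137.7000°), ρ = 3.11
turn_right(106.8°): centre at ρ to the right, rotate −106.8° → (2.6660, 10.0688, 30.9000°)
go_straight(4.47): x += 4.47·cos θ, y += 4.47·sin θ → (6.5015, 12.3644, 30.9000°)
turn_left(24.2°): centre at ρ to the left, rotate +24.2° → (7.4551, 13.2536, 55.1000°)
go_straight(4.31): x += 4.31·cos θ, y += 4.31·sin θ → (9.9210, 16.7884, 55.1000°)
turn_right(48.3°): centre at ρ to the right, rotate −48.3° → (12.1034, 18.0972, 6.8000°)

(12.1034, 18.0972, 6.8000°)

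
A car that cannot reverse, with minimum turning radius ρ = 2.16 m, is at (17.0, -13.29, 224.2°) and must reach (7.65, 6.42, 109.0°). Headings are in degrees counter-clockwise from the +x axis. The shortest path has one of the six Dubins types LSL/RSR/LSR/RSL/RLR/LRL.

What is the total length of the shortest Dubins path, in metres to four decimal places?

Let ψ = atan2(Δy, Δx) = atan2(19.71, -9.35) = 115.3787° be the start→goal bearing.
Normalize: d = |goal − start| / ρ = 21.815284/2.16 = 10.099668, α = (θ_start − ψ) mod 360° = 108.8213° = 1.899291 rad, β = (θ_goal − ψ) mod 360° = 353.6213° = 6.171857 rad.
Common terms: sin α = 0.946529, cos α = -0.322618, sin β = -0.111099, cos β = 0.993809, cos(α−β) = -0.425779, d² = 102.003301. Work in radians in the unit-radius frame; every candidate has L = ρ·(t + p + q).
LSL: p² = 2 + d² − 2cos(α−β) + 2d(sin α − sin β) = 126.218241; p = √p² = 11.234689; φ = atan2(cos β − cos α, d + sin α − sin β) = 0.117445 rad; t = (φ − α) mod 2π = 4.501340 rad, q = (β − φ) mod 2π = 6.054412 rad → L = 2.16·(4.501340 + 11.234689 + 6.054412) = 2.16·21.790440 = 47.067351 m
RSR: p² = 2 + d² − 2cos(α−β) + 2d(sin β − sin α) = 83.491478; p = √p² = 9.137367; φ = atan2(cos α − cos β, d − sin α + sin β) = -0.144574 rad; t = (α − φ) mod 2π = 2.043865 rad, q = (φ − β) mod 2π = 6.249940 rad → L = 2.16·(2.043865 + 9.137367 + 6.249940) = 2.16·17.431172 = 37.651331 m
LSR: p² = d² − 2 + 2cos(α−β) + 2d(sin α + sin β) = 116.026882; p = √p² = 10.771578; φ = atan2(−cos α − cos β, d + sin α + sin β) − atan2(−2, p) = 0.122281 rad; t = (φ − α) mod 2π = 4.506175 rad, q = (φ − β) mod 2π = 0.233609 rad → L = 2.16·(4.506175 + 10.771578 + 0.233609) = 2.16·15.511362 = 33.504542 m
RSL: p² = d² − 2 + 2cos(α−β) − 2d(sin α + sin β) = 82.276602; p = √p² = 9.070645; φ = atan2(cos α + cos β, d − sin α − sin β) − atan2(2, p) = -0.144696 rad; t = (α − φ) mod 2π = 2.043986 rad, q = (β − φ) mod 2π = 0.033367 rad → L = 2.16·(2.043986 + 9.070645 + 0.033367) = 2.16·11.147999 = 24.079677 m
RLR: c = (6 − d² + 2cos(α−β) + 2d(sin α − sin β))/8 = -9.436435, |c| > 1 → infeasible
LRL: c = (6 − d² + 2cos(α−β) − 2d(sin α − sin β))/8 = -14.777280, |c| > 1 → infeasible
Shortest: RSL with L = 24.079677 m ≈ 24.0797 m

24.0797 m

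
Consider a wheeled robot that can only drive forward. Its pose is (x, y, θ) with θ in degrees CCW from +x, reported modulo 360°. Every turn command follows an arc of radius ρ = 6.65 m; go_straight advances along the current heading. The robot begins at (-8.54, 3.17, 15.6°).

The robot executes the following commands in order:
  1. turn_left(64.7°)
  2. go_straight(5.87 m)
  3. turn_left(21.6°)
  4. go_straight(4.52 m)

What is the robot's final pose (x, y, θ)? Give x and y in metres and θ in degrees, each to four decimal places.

(-3.7642, 21.1552, 101.9000°)

set_pose: (x, y, θ) = (-8.5400, 3.1700, 15.6000°), ρ = 6.65
turn_left(64.7°): centre at ρ to the left, rotate +64.7° → (-3.7734, 8.4546, 80.3000°)
go_straight(5.87): x += 5.87·cos θ, y += 5.87·sin θ → (-2.7844, 14.2407, 80.3000°)
turn_left(21.6°): centre at ρ to the left, rotate +21.6° → (-2.8322, 16.7324, 101.9000°)
go_straight(4.52): x += 4.52·cos θ, y += 4.52·sin θ → (-3.7642, 21.1552, 101.9000°)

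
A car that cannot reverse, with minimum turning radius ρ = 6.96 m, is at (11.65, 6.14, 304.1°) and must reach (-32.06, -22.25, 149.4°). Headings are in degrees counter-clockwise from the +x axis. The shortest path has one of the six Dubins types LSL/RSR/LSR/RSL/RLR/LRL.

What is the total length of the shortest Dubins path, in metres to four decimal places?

57.8532 m

Let ψ = atan2(Δy, Δx) = atan2(-28.39, -43.71) = -146.9959° be the start→goal bearing.
Normalize: d = |goal − start| / ρ = 52.120593/6.96 = 7.488591, α = (θ_start − ψ) mod 360° = 91.0959° = 1.589924 rad, β = (θ_goal − ψ) mod 360° = 296.3959° = 5.173085 rad.
Common terms: sin α = 0.999817, cos α = -0.019127, sin β = -0.895743, cos β = 0.444572, cos(α−β) = -0.904083, d² = 56.078994. Work in radians in the unit-radius frame; every candidate has L = ρ·(t + p + q).
LSL: p² = 2 + d² − 2cos(α−β) + 2d(sin α − sin β) = 88.277310; p = √p² = 9.395601; φ = atan2(cos β − cos α, d + sin α − sin β) = 0.049373 rad; t = (φ − α) mod 2π = 4.742634 rad, q = (β − φ) mod 2π = 5.123712 rad → L = 6.96·(4.742634 + 9.395601 + 5.123712) = 6.96·19.261947 = 134.063150 m
RSR: p² = 2 + d² − 2cos(α−β) + 2d(sin β − sin α) = 31.497008; p = √p² = 5.612220; φ = atan2(cos α − cos β, d − sin α + sin β) = -0.082717 rad; t = (α − φ) mod 2π = 1.672642 rad, q = (φ − β) mod 2π = 1.027383 rad → L = 6.96·(1.672642 + 5.612220 + 1.027383) = 6.96·8.312244 = 57.853218 m
LSR: p² = d² − 2 + 2cos(α−β) + 2d(sin α + sin β) = 53.829562; p = √p² = 7.336863; φ = atan2(−cos α − cos β, d + sin α + sin β) − atan2(−2, p) = 0.210155 rad; t = (φ − α) mod 2π = 4.903416 rad, q = (φ − β) mod 2π = 1.320255 rad → L = 6.96·(4.903416 + 7.336863 + 1.320255) = 6.96·13.560534 = 94.381316 m
RSL: p² = d² − 2 + 2cos(α−β) − 2d(sin α + sin β) = 50.712096; p = √p² = 7.121243; φ = atan2(cos α + cos β, d − sin α − sin β) − atan2(2, p) = -0.216247 rad; t = (α − φ) mod 2π = 1.806171 rad, q = (β − φ) mod 2π = 5.389332 rad → L = 6.96·(1.806171 + 7.121243 + 5.389332) = 6.96·14.316746 = 99.644554 m
RLR: c = (6 − d² + 2cos(α−β) + 2d(sin α − sin β))/8 = -2.937126, |c| > 1 → infeasible
LRL: c = (6 − d² + 2cos(α−β) − 2d(sin α − sin β))/8 = -10.034664, |c| > 1 → infeasible
Shortest: RSR with L = 57.853218 m ≈ 57.8532 m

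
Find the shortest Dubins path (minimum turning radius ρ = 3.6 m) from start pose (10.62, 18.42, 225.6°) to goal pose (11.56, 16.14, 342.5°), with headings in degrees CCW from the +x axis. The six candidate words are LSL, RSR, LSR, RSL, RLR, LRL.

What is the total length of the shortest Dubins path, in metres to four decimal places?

26.2090 m

Let ψ = atan2(Δy, Δx) = atan2(-2.28, 0.94) = -67.5946° be the start→goal bearing.
Normalize: d = |goal − start| / ρ = 2.466171/3.6 = 0.685048, α = (θ_start − ψ) mod 360° = 293.1946° = 5.117211 rad, β = (θ_goal − ψ) mod 360° = 50.0946° = 0.874316 rad.
Common terms: sin α = -0.919173, cos α = 0.393855, sin β = 0.767105, cos β = 0.641522, cos(α−β) = -0.452435, d² = 0.469290. Work in radians in the unit-radius frame; every candidate has L = ρ·(t + p + q).
LSL: p² = 2 + d² − 2cos(α−β) + 2d(sin α − sin β) = 1.063800; p = √p² = 1.031407; φ = atan2(cos β − cos α, d + sin α − sin β) = 2.899098 rad; t = (φ − α) mod 2π = 4.065072 rad, q = (β − φ) mod 2π = 4.258403 rad → L = 3.6·(4.065072 + 1.031407 + 4.258403) = 3.6·9.354882 = 33.677574 m
RSR: p² = 2 + d² − 2cos(α−β) + 2d(sin β − sin α) = 5.684520; p = √p² = 2.384223; φ = atan2(cos α − cos β, d − sin α + sin β) = -0.104065 rad; t = (α − φ) mod 2π = 5.221276 rad, q = (φ − β) mod 2π = 5.304805 rad → L = 3.6·(5.221276 + 2.384223 + 5.304805) = 3.6·12.910304 = 46.477094 m
LSR: p² = d² − 2 + 2cos(α−β) + 2d(sin α + sin β) = -2.643927 < 0 → infeasible
RSL: p² = d² − 2 + 2cos(α−β) − 2d(sin α + sin β) = -2.227232 < 0 → infeasible
RLR: c = (6 − d² + 2cos(α−β) + 2d(sin α − sin β))/8 = 0.289435; p = 2π − arccos c = 5.006026 rad; φ = atan2(cos α − cos β, d − sin α + sin β) = -0.104065 rad; t = (α − φ + p/2) mod 2π = 1.441104 rad, q = (α − β − t + p) mod 2π = 1.524632 rad → L = 3.6·(1.441104 + 5.006026 + 1.524632) = 3.6·7.971761 = 28.698340 m
LRL: c = (6 − d² + 2cos(α−β) − 2d(sin α − sin β))/8 = 0.867025; p = 2π − arccos c = 5.761589 rad; φ = atan2(cos β − cos α, d + sin α − sin β) = 2.899098 rad; t = (φ − α + p/2) mod 2π = 0.662681 rad, q = (β − α − t + p) mod 2π = 0.856013 rad → L = 3.6·(0.662681 + 5.761589 + 0.856013) = 3.6·7.280283 = 26.209020 m
Shortest: LRL with L = 26.209020 m ≈ 26.2090 m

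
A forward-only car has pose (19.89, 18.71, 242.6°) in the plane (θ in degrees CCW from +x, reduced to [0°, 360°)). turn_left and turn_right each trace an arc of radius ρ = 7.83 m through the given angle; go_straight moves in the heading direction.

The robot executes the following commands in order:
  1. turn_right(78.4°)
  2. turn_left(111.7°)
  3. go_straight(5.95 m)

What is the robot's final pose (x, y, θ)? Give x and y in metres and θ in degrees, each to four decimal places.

set_pose: (x, y, θ) = (19.8900, 18.7100, 242.6000°), ρ = 7.83
turn_right(78.4°): centre at ρ to the right, rotate −78.4° → (10.8065, 14.7792, 164.2000°)
turn_left(111.7°): centre at ρ to the left, rotate +111.7° → (0.8860, 6.4402, 275.9000°)
go_straight(5.95): x += 5.95·cos θ, y += 5.95·sin θ → (1.4976, 0.5217, 275.9000°)

(1.4976, 0.5217, 275.9000°)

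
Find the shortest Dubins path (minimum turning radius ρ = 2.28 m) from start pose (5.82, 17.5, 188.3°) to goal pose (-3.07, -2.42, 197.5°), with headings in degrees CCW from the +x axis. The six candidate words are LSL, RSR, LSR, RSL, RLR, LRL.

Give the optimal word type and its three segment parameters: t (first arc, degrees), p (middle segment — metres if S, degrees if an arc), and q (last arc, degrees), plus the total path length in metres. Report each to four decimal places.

LSR: t = 63.4635°, p = 17.8110 m, q = 54.2635°, L = 22.4958 m

Let ψ = atan2(Δy, Δx) = atan2(-19.92, -8.89) = -114.0505° be the start→goal bearing.
Normalize: d = |goal − start| / ρ = 21.813723/2.28 = 9.567422, α = (θ_start − ψ) mod 360° = 302.3505° = 5.277012 rad, β = (θ_goal − ψ) mod 360° = 311.5505° = 5.437582 rad.
Common terms: sin α = -0.844791, cos α = 0.535097, sin β = -0.748371, cos β = 0.663280, cos(α−β) = 0.987136, d² = 91.535569. Work in radians in the unit-radius frame; every candidate has L = ρ·(t + p + q).
LSL: p² = 2 + d² − 2cos(α−β) + 2d(sin α − sin β) = 89.716331; p = √p² = 9.471871; φ = atan2(cos β − cos α, d + sin α − sin β) = 0.013533 rad; t = (φ − α) mod 2π = 1.019707 rad, q = (β − φ) mod 2π = 5.424049 rad → L = 2.28·(1.019707 + 9.471871 + 5.424049) = 2.28·15.915626 = 36.287628 m
RSR: p² = 2 + d² − 2cos(α−β) + 2d(sin β − sin α) = 93.406261; p = √p² = 9.664691; φ = atan2(cos α − cos β, d − sin α + sin β) = -0.013263 rad; t = (α − φ) mod 2π = 5.290275 rad, q = (φ − β) mod 2π = 0.832340 rad → L = 2.28·(5.290275 + 9.664691 + 0.832340) = 2.28·15.787306 = 35.995059 m
LSR: p² = d² − 2 + 2cos(α−β) + 2d(sin α + sin β) = 61.024934; p = √p² = 7.811846; φ = atan2(−cos α − cos β, d + sin α + sin β) − atan2(−2, p) = 0.101473 rad; t = (φ − α) mod 2π = 1.107647 rad, q = (φ − β) mod 2π = 0.947077 rad → L = 2.28·(1.107647 + 7.811846 + 0.947077) = 2.28·9.866570 = 22.495779 m
RSL: p² = d² − 2 + 2cos(α−β) − 2d(sin α + sin β) = 121.994748; p = √p² = 11.045123; φ = atan2(cos α + cos β, d − sin α − sin β) − atan2(2, p) = -0.072168 rad; t = (α − φ) mod 2π = 5.349180 rad, q = (β − φ) mod 2π = 5.509750 rad → L = 2.28·(5.349180 + 11.045123 + 5.509750) = 2.28·21.904054 = 49.941242 m
RLR: c = (6 − d² + 2cos(α−β) + 2d(sin α − sin β))/8 = -10.675783, |c| > 1 → infeasible
LRL: c = (6 − d² + 2cos(α−β) − 2d(sin α − sin β))/8 = -10.214541, |c| > 1 → infeasible
Shortest: LSR with L = 22.495779 m ≈ 22.4958 m
Convert LSR to answer units (arcs ×180/π): t = 1.107647·180/π = 63.4635°, p = ρ·p = 2.28·7.811846 = 17.8110 m, q = 0.947077·180/π = 54.2635°, L = 22.4958 m.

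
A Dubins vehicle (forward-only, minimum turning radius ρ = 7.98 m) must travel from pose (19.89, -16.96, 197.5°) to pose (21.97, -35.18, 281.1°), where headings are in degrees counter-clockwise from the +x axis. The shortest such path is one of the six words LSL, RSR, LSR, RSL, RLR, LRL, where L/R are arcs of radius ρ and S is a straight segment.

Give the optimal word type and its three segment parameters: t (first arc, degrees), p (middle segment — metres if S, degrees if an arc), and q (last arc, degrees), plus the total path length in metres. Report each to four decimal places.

RLR: t = 54.7391°, p = 240.5159°, q = 102.1769°, L = 55.3532 m

Let ψ = atan2(Δy, Δx) = atan2(-18.22, 2.08) = -83.4873° be the start→goal bearing.
Normalize: d = |goal − start| / ρ = 18.338342/7.98 = 2.298038, α = (θ_start − ψ) mod 360° = 280.9873° = 4.904153 rad, β = (θ_goal − ψ) mod 360° = 4.5873° = 0.080063 rad.
Common terms: sin α = -0.981669, cos α = 0.190591, sin β = 0.079978, cos β = 0.996797, cos(α−β) = 0.111469, d² = 5.280978. Work in radians in the unit-radius frame; every candidate has L = ρ·(t + p + q).
LSL: p² = 2 + d² − 2cos(α−β) + 2d(sin α − sin β) = 2.178629; p = √p² = 1.476018; φ = atan2(cos β − cos α, d + sin α − sin β) = 0.577825 rad; t = (φ − α) mod 2π = 1.956856 rad, q = (β − φ) mod 2π = 5.785424 rad → L = 7.98·(1.956856 + 1.476018 + 5.785424) = 7.98·9.218298 = 73.562021 m
RSR: p² = 2 + d² − 2cos(α−β) + 2d(sin β − sin α) = 11.937452; p = √p² = 3.455062; φ = atan2(cos α − cos β, d − sin α + sin β) = -0.235511 rad; t = (α − φ) mod 2π = 5.139665 rad, q = (φ − β) mod 2π = 5.967610 rad → L = 7.98·(5.139665 + 3.455062 + 5.967610) = 7.98·14.562337 = 116.207450 m
LSR: p² = d² − 2 + 2cos(α−β) + 2d(sin α + sin β) = -0.640327 < 0 → infeasible
RSL: p² = d² − 2 + 2cos(α−β) − 2d(sin α + sin β) = 7.648159; p = √p² = 2.765531; φ = atan2(cos α + cos β, d − sin α − sin β) − atan2(2, p) = -0.270781 rad; t = (α − φ) mod 2π = 5.174935 rad, q = (β − φ) mod 2π = 0.350845 rad → L = 7.98·(5.174935 + 2.765531 + 0.350845) = 7.98·8.291310 = 66.164655 m
RLR: c = (6 − d² + 2cos(α−β) + 2d(sin α − sin β))/8 = -0.492181; p = 2π − arccos c = 4.197795 rad; φ = atan2(cos α − cos β, d − sin α + sin β) = -0.235511 rad; t = (α − φ + p/2) mod 2π = 0.955377 rad, q = (α − β − t + p) mod 2π = 1.783323 rad → L = 7.98·(0.955377 + 4.197795 + 1.783323) = 7.98·6.936495 = 55.353227 m
LRL: c = (6 − d² + 2cos(α−β) − 2d(sin α − sin β))/8 = 0.727671; p = 2π − arccos c = 5.527310 rad; φ = atan2(cos β − cos α, d + sin α − sin β) = 0.577825 rad; t = (φ − α + p/2) mod 2π = 4.720511 rad, q = (β − α − t + p) mod 2π = 2.265894 rad → L = 7.98·(4.720511 + 5.527310 + 2.265894) = 7.98·12.513715 = 99.859448 m
Shortest: RLR with L = 55.353227 m ≈ 55.3532 m
Convert RLR to answer units (arcs ×180/π): t = 0.955377·180/π = 54.7391°, p = 4.197795·180/π = 240.5159°, q = 1.783323·180/π = 102.1769°, L = 55.3532 m.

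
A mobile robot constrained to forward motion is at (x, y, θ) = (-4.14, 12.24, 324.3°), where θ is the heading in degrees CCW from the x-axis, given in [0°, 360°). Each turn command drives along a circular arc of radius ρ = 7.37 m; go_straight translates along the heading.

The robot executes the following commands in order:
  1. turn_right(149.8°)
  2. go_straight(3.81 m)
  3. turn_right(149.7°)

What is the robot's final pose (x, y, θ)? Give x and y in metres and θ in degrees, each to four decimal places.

(-15.3245, 13.3104, 24.8000°)

set_pose: (x, y, θ) = (-4.1400, 12.2400, 324.3000°), ρ = 7.37
turn_right(149.8°): centre at ρ to the right, rotate −149.8° → (-9.1471, -1.0811, 174.5000°)
go_straight(3.81): x += 3.81·cos θ, y += 3.81·sin θ → (-12.9395, -0.7160, 174.5000°)
turn_right(149.7°): centre at ρ to the right, rotate −149.7° → (-15.3245, 13.3104, 24.8000°)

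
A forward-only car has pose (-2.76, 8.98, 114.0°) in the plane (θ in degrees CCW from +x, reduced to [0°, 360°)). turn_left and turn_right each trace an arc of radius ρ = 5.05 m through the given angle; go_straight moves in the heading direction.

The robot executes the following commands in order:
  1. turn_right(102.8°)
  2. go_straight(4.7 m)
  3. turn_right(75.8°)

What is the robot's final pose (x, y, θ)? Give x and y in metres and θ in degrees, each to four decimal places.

(11.0257, 14.1130, 295.4000°)

set_pose: (x, y, θ) = (-2.7600, 8.9800, 114.0000°), ρ = 5.05
turn_right(102.8°): centre at ρ to the right, rotate −102.8° → (0.8725, 15.9878, 11.2000°)
go_straight(4.7): x += 4.7·cos θ, y += 4.7·sin θ → (5.4830, 16.9007, 11.2000°)
turn_right(75.8°): centre at ρ to the right, rotate −75.8° → (11.0257, 14.1130, -64.6000° ≡ 295.4000°)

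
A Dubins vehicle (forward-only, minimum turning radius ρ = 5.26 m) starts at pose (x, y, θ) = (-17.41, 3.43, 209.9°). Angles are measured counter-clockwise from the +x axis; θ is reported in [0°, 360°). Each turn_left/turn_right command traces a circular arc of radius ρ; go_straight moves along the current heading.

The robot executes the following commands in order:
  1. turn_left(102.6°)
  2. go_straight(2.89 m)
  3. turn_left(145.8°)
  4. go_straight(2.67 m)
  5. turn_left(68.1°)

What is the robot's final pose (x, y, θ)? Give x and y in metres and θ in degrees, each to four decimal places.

(-11.9841, 4.4939, 166.4000°)

set_pose: (x, y, θ) = (-17.4100, 3.4300, 209.9000°), ρ = 5.26
turn_left(102.6°): centre at ρ to the left, rotate +102.6° → (-18.6660, -4.6835, 312.5000°)
go_straight(2.89): x += 2.89·cos θ, y += 2.89·sin θ → (-16.7136, -6.8142, 312.5000°)
turn_left(145.8°): centre at ρ to the left, rotate +145.8° → (-7.6306, -2.5013, 458.3000° ≡ 98.3000°)
go_straight(2.67): x += 2.67·cos θ, y += 2.67·sin θ → (-8.0160, 0.1407, 98.3000°)
turn_left(68.1°): centre at ρ to the left, rotate +68.1° → (-11.9841, 4.4939, 166.4000°)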